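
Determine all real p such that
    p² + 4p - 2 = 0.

p = -4.4495 or p = 0.4495

Discriminant: (4)² − 4·1·(-2) = 24.
Quadratic formula: p = (-4 ± √24) / 2.
So p = -2 + √(6) ≈ 0.4495 or p = -√(6) - 2 ≈ -4.4495.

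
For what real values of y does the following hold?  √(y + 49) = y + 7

Square both sides: y + 49 = (y + 7)².
Expand and rearrange: y² + 13y = 0.
Solving gives y = 0 or y = -13.
Check each candidate in the original equation:
  y = 0: √(49) = 7, while y + 7 = 7 — valid.
  y = -13: √(36) = 6, while y + 7 = -6 — extraneous.

y = 0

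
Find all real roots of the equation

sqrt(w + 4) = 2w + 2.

Square both sides: w + 4 = (2w + 2)^2.
Expand and rearrange: 4w^2 + 7w = 0.
Solving gives w = 0 or w = -1.75.
Check each candidate in the original equation:
  w = 0: sqrt(4) = 2, while 2w + 2 = 2 — valid.
  w = -1.75: sqrt(2.25) = 1.5, while 2w + 2 = -1.5 — extraneous.

w = 0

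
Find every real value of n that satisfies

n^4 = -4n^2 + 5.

Let u = n^2. The equation becomes u^2 + 4u - 5 = 0.
Factor: (u + 5)(u - 1) = 0, so u = -5 or u = 1.
n^2 = -5 < 0 has no real solution.
n^2 = 1 gives n = +/-1.

n = -1 or n = 1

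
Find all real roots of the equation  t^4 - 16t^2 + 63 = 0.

Let u = t^2. The equation becomes u^2 - 16u + 63 = 0.
Factor: (u - 9)(u - 7) = 0, so u = 9 or u = 7.
t^2 = 9 gives t = +/-3.
t^2 = 7 gives t = +/-sqrt(7) ~= +/-2.6458.

t = -3 or t = -2.6458 or t = 2.6458 or t = 3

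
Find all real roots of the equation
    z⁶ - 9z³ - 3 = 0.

z = -0.6853 or z = 2.1046

Let u = z³. The equation becomes u² - 9u - 3 = 0.
By the quadratic formula, u = 9/2 + √(93)/2 or u = 9/2 - √(93)/2.
z³ = 9/2 + √(93)/2 gives z = ∛(9/2 + √(93)/2) ≈ 2.1046.
z³ = 9/2 - √(93)/2 gives z = -∛(-9/2 + √(93)/2) ≈ -0.6853.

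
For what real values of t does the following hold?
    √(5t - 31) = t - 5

Square both sides: 5t - 31 = (t - 5)².
Expand and rearrange: t² - 15t + 56 = 0.
Solving gives t = 8 or t = 7.
Check each candidate in the original equation:
  t = 8: √(9) = 3, while t - 5 = 3 — valid.
  t = 7: √(4) = 2, while t - 5 = 2 — valid.

t = 7 or t = 8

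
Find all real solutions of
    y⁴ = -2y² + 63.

y = -2.6458 or y = 2.6458

Let u = y². The equation becomes u² + 2u - 63 = 0.
Factor: (u + 9)(u - 7) = 0, so u = -9 or u = 7.
y² = -9 < 0 has no real solution.
y² = 7 gives y = ±√(7) ≈ ±2.6458.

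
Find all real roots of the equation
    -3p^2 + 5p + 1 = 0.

p = -0.1805 or p = 1.8471

Discriminant: (5)^2 - 4*(-3)*1 = 37.
Quadratic formula: p = (-5 +/- sqrt(37)) / (-6).
So p = 5/6 - sqrt(37)/6 ~= -0.1805 or p = 5/6 + sqrt(37)/6 ~= 1.8471.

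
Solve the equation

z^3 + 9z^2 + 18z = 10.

z = -5 or z = -4.4495 or z = 0.4495

Rearrange: z^3 + 9z^2 + 18z - 10 = 0.
Possible rational roots are divisors of -10. Testing z = -5 gives 0, so (z + 5) is a factor.
Divide: z^3 + 9z^2 + 18z - 10 = (z + 5)(z^2 + 4z - 2).
Apply the quadratic formula to z^2 + 4z - 2 = 0: z = (-4 +/- sqrt(24))/2, i.e. z ~= 0.4495 or z ~= -4.4495.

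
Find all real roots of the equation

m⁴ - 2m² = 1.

m = -1.5538 or m = 1.5538

Let u = m². The equation becomes u² - 2u - 1 = 0.
By the quadratic formula, u = 1 + √(2) or u = 1 - √(2).
m² = 1 + √(2) gives m = ±√(1 + √(2)) ≈ ±1.5538.
m² = 1 - √(2) < 0 has no real solution.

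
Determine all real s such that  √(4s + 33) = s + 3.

Square both sides: 4s + 33 = (s + 3)².
Expand and rearrange: s² + 2s - 24 = 0.
Solving gives s = 4 or s = -6.
Check each candidate in the original equation:
  s = 4: √(49) = 7, while s + 3 = 7 — valid.
  s = -6: √(9) = 3, while s + 3 = -3 — extraneous.

s = 4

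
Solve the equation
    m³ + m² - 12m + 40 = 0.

Possible rational roots are divisors of 40. Testing m = -5 gives 0, so (m + 5) is a factor.
Divide: m³ + m² - 12m + 40 = (m + 5)(m² - 4m + 8).
The quadratic m² - 4m + 8 has discriminant -16 < 0, so no further real roots.

m = -5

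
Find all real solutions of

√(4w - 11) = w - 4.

Square both sides: 4w - 11 = (w - 4)².
Expand and rearrange: w² - 12w + 27 = 0.
Solving gives w = 9 or w = 3.
Check each candidate in the original equation:
  w = 9: √(25) = 5, while w - 4 = 5 — valid.
  w = 3: √(1) = 1, while w - 4 = -1 — extraneous.

w = 9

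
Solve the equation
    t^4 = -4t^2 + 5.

t = -1 or t = 1

Let u = t^2. The equation becomes u^2 + 4u - 5 = 0.
Factor: (u - 1)(u + 5) = 0, so u = 1 or u = -5.
t^2 = 1 gives t = +/-1.
t^2 = -5 < 0 has no real solution.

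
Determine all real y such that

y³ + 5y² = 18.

Rearrange: y³ + 5y² - 18 = 0.
Possible rational roots are divisors of -18. Testing y = -3 gives 0, so (y + 3) is a factor.
Divide: y³ + 5y² - 18 = (y + 3)(y² + 2y - 6).
Apply the quadratic formula to y² + 2y - 6 = 0: y = (-2 ± √28)/2, i.e. y ≈ 1.6458 or y ≈ -3.6458.

y = -3.6458 or y = -3 or y = 1.6458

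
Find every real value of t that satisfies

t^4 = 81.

t = -3 or t = 3

Let u = t^2. The equation becomes u^2 - 81 = 0.
Factor: (u + 9)(u - 9) = 0, so u = -9 or u = 9.
t^2 = -9 < 0 has no real solution.
t^2 = 9 gives t = +/-3.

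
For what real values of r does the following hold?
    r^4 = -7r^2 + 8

r = -1 or r = 1

Let u = r^2. The equation becomes u^2 + 7u - 8 = 0.
Factor: (u + 8)(u - 1) = 0, so u = -8 or u = 1.
r^2 = -8 < 0 has no real solution.
r^2 = 1 gives r = +/-1.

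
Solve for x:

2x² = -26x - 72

x = -9 or x = -4

Bring every term to one side: 2x² + 26x + 72 = 0.
Factor: 2(x + 9)(x + 4) = 0.
So x = -9 or x = -4.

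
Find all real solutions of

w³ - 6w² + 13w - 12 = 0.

w = 3

Possible rational roots are divisors of -12. Testing w = 3 gives 0, so (w - 3) is a factor.
Divide: w³ - 6w² + 13w - 12 = (w - 3)(w² - 3w + 4).
The quadratic w² - 3w + 4 has discriminant -7 < 0, so no further real roots.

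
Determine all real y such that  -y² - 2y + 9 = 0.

y = -4.1623 or y = 2.1623

Discriminant: (-2)² − 4·(-1)·9 = 40.
Quadratic formula: y = (2 ± √40) / (-2).
So y = -√(10) - 1 ≈ -4.1623 or y = -1 + √(10) ≈ 2.1623.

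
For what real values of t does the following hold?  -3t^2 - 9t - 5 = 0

Discriminant: (-9)^2 - 4*(-3)*(-5) = 21.
Quadratic formula: t = (9 +/- sqrt(21)) / (-6).
So t = -3/2 - sqrt(21)/6 ~= -2.2638 or t = -3/2 + sqrt(21)/6 ~= -0.7362.

t = -2.2638 or t = -0.7362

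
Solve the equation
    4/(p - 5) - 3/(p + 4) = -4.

Multiply both sides by (p - 5)(p + 4):
4(p + 4) - 3(p - 5) = -4(p - 5)(p + 4).
Expand and collect terms: -4p^2 + 3p + 49 = 0.
By the quadratic formula, p = (-3 +/- sqrt(793)) / -8, so p ~= -3.145 or p ~= 3.895.
Neither value makes a denominator zero (p != 5, p != -4), so both are valid.

p = -3.145 or p = 3.895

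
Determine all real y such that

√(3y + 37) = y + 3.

y = 4

Square both sides: 3y + 37 = (y + 3)².
Expand and rearrange: y² + 3y - 28 = 0.
Solving gives y = 4 or y = -7.
Check each candidate in the original equation:
  y = 4: √(49) = 7, while y + 3 = 7 — valid.
  y = -7: √(16) = 4, while y + 3 = -4 — extraneous.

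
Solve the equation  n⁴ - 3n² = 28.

Let u = n². The equation becomes u² - 3u - 28 = 0.
Factor: (u + 4)(u - 7) = 0, so u = -4 or u = 7.
n² = -4 < 0 has no real solution.
n² = 7 gives n = ±√(7) ≈ ±2.6458.

n = -2.6458 or n = 2.6458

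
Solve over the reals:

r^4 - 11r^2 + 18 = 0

Let u = r^2. The equation becomes u^2 - 11u + 18 = 0.
Factor: (u - 9)(u - 2) = 0, so u = 9 or u = 2.
r^2 = 9 gives r = +/-3.
r^2 = 2 gives r = +/-sqrt(2) ~= +/-1.4142.

r = -3 or r = -1.4142 or r = 1.4142 or r = 3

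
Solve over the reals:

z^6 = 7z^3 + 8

z = -1 or z = 2

Let u = z^3. The equation becomes u^2 - 7u - 8 = 0.
Factor: (u + 1)(u - 8) = 0, so u = -1 or u = 8.
z^3 = -1 gives z = -1.
z^3 = 8 gives z = 2.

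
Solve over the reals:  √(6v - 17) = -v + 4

v = 3

Square both sides: 6v - 17 = (-v + 4)².
Expand and rearrange: v² - 14v + 33 = 0.
Solving gives v = 11 or v = 3.
Check each candidate in the original equation:
  v = 11: √(49) = 7, while -v + 4 = -7 — extraneous.
  v = 3: √(1) = 1, while -v + 4 = 1 — valid.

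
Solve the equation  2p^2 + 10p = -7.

Rearrange to standard form: 2p^2 + 10p + 7 = 0.
Discriminant: (10)^2 - 4*2*7 = 44.
Quadratic formula: p = (-10 +/- sqrt(44)) / 4.
So p = -5/2 + sqrt(11)/2 ~= -0.8417 or p = -5/2 - sqrt(11)/2 ~= -4.1583.

p = -4.1583 or p = -0.8417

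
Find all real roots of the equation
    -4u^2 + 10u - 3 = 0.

Discriminant: (10)^2 - 4*(-4)*(-3) = 52.
Quadratic formula: u = (-10 +/- sqrt(52)) / (-8).
So u = 5/4 - sqrt(13)/4 ~= 0.3486 or u = sqrt(13)/4 + 5/4 ~= 2.1514.

u = 0.3486 or u = 2.1514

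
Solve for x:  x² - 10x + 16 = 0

Factor: (x - 8)(x - 2) = 0.
So x = 8 or x = 2.

x = 2 or x = 8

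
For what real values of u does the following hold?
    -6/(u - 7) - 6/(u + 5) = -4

Multiply both sides by (u - 7)(u + 5):
-6(u + 5) - 6(u - 7) = -4(u - 7)(u + 5).
Expand and collect terms: -4u² + 20u + 128 = 0.
By the quadratic formula, u = (-20 ± √2448) / -8, so u ≈ -3.6847 or u ≈ 8.6847.
Neither value makes a denominator zero (u ≠ 7, u ≠ -5), so both are valid.

u = -3.6847 or u = 8.6847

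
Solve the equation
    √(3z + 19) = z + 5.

z = -1

Square both sides: 3z + 19 = (z + 5)².
Expand and rearrange: z² + 7z + 6 = 0.
Solving gives z = -1 or z = -6.
Check each candidate in the original equation:
  z = -1: √(16) = 4, while z + 5 = 4 — valid.
  z = -6: √(1) = 1, while z + 5 = -1 — extraneous.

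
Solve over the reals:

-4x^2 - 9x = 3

x = -1.8431 or x = -0.4069

Rearrange to standard form: -4x^2 - 9x - 3 = 0.
Discriminant: (-9)^2 - 4*(-4)*(-3) = 33.
Quadratic formula: x = (9 +/- sqrt(33)) / (-8).
So x = -9/8 - sqrt(33)/8 ~= -1.8431 or x = -9/8 + sqrt(33)/8 ~= -0.4069.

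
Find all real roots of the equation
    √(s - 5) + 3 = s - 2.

s = 5 or s = 6

Isolate the radical: √(s - 5) = s - 5.
Square both sides: s - 5 = (s - 5)².
Expand and rearrange: s² - 11s + 30 = 0.
Solving gives s = 6 or s = 5.
Check each candidate in the original equation:
  s = 6: √(1) = 1, while s - 5 = 1 — valid.
  s = 5: √(0) = 0, while s - 5 = 0 — valid.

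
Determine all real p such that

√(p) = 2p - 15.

Square both sides: p = (2p - 15)².
Expand and rearrange: 4p² - 61p + 225 = 0.
Solving gives p = 9 or p = 6.25.
Check each candidate in the original equation:
  p = 9: √(9) = 3, while 2p - 15 = 3 — valid.
  p = 6.25: √(6.25) = 2.5, while 2p - 15 = -2.5 — extraneous.

p = 9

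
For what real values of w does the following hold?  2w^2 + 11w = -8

w = -4.6375 or w = -0.8625

Rearrange to standard form: 2w^2 + 11w + 8 = 0.
Discriminant: (11)^2 - 4*2*8 = 57.
Quadratic formula: w = (-11 +/- sqrt(57)) / 4.
So w = -11/4 + sqrt(57)/4 ~= -0.8625 or w = -11/4 - sqrt(57)/4 ~= -4.6375.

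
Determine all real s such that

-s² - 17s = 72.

s = -9 or s = -8

Bring every term to one side: -s² - 17s - 72 = 0.
Factor: -1(s + 9)(s + 8) = 0.
So s = -9 or s = -8.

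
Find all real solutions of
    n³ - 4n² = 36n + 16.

Rearrange: n³ - 4n² - 36n - 16 = 0.
Possible rational roots are divisors of -16. Testing n = -4 gives 0, so (n + 4) is a factor.
Divide: n³ - 4n² - 36n - 16 = (n + 4)(n² - 8n - 4).
Apply the quadratic formula to n² - 8n - 4 = 0: n = (8 ± √80)/2, i.e. n ≈ 8.4721 or n ≈ -0.4721.

n = -4 or n = -0.4721 or n = 8.4721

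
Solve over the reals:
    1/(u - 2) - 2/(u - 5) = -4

u = 1.7836 or u = 5.4664

Multiply both sides by (u - 2)(u - 5):
(u - 5) - 2(u - 2) = -4(u - 2)(u - 5).
Expand and collect terms: -4u^2 + 29u - 39 = 0.
By the quadratic formula, u = (-29 +/- sqrt(217)) / -8, so u ~= 1.7836 or u ~= 5.4664.
Neither value makes a denominator zero (u != 2, u != 5), so both are valid.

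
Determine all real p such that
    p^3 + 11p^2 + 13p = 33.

Rearrange: p^3 + 11p^2 + 13p - 33 = 0.
Possible rational roots are divisors of -33. Testing p = -3 gives 0, so (p + 3) is a factor.
Divide: p^3 + 11p^2 + 13p - 33 = (p + 3)(p^2 + 8p - 11).
Apply the quadratic formula to p^2 + 8p - 11 = 0: p = (-8 +/- sqrt(108))/2, i.e. p ~= 1.1962 or p ~= -9.1962.

p = -9.1962 or p = -3 or p = 1.1962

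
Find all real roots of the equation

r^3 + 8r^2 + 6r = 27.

r = -6.4051 or r = -3 or r = 1.4051

Rearrange: r^3 + 8r^2 + 6r - 27 = 0.
Possible rational roots are divisors of -27. Testing r = -3 gives 0, so (r + 3) is a factor.
Divide: r^3 + 8r^2 + 6r - 27 = (r + 3)(r^2 + 5r - 9).
Apply the quadratic formula to r^2 + 5r - 9 = 0: r = (-5 +/- sqrt(61))/2, i.e. r ~= 1.4051 or r ~= -6.4051.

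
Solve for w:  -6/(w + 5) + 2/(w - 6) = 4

Multiply both sides by (w + 5)(w - 6):
-6(w - 6) + 2(w + 5) = 4(w + 5)(w - 6).
Expand and collect terms: 4w² - 166 = 0.
By the quadratic formula, w = (0 ± √2656) / 8, so w ≈ 6.442 or w ≈ -6.442.
Neither value makes a denominator zero (w ≠ -5, w ≠ 6), so both are valid.

w = -6.442 or w = 6.442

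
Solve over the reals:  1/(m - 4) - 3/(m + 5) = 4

m = -5.7312 or m = 4.2312

Multiply both sides by (m - 4)(m + 5):
(m + 5) - 3(m - 4) = 4(m - 4)(m + 5).
Expand and collect terms: 4m² + 6m - 97 = 0.
By the quadratic formula, m = (-6 ± √1588) / 8, so m ≈ 4.2312 or m ≈ -5.7312.
Neither value makes a denominator zero (m ≠ 4, m ≠ -5), so both are valid.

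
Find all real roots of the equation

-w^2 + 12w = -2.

w = -0.1644 or w = 12.1644

Rearrange to standard form: -w^2 + 12w + 2 = 0.
Discriminant: (12)^2 - 4*(-1)*2 = 152.
Quadratic formula: w = (-12 +/- sqrt(152)) / (-2).
So w = 6 - sqrt(38) ~= -0.1644 or w = 6 + sqrt(38) ~= 12.1644.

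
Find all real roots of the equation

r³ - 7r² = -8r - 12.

Rearrange: r³ - 7r² + 8r + 12 = 0.
Possible rational roots are divisors of 12. Testing r = 3 gives 0, so (r - 3) is a factor.
Divide: r³ - 7r² + 8r + 12 = (r - 3)(r² - 4r - 4).
Apply the quadratic formula to r² - 4r - 4 = 0: r = (4 ± √32)/2, i.e. r ≈ 4.8284 or r ≈ -0.8284.

r = -0.8284 or r = 3 or r = 4.8284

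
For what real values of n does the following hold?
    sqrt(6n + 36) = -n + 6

n = 0

Square both sides: 6n + 36 = (-n + 6)^2.
Expand and rearrange: n^2 - 18n = 0.
Solving gives n = 18 or n = 0.
Check each candidate in the original equation:
  n = 18: sqrt(144) = 12, while -n + 6 = -12 — extraneous.
  n = 0: sqrt(36) = 6, while -n + 6 = 6 — valid.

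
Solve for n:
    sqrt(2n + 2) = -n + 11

Square both sides: 2n + 2 = (-n + 11)^2.
Expand and rearrange: n^2 - 24n + 119 = 0.
Solving gives n = 17 or n = 7.
Check each candidate in the original equation:
  n = 17: sqrt(36) = 6, while -n + 11 = -6 — extraneous.
  n = 7: sqrt(16) = 4, while -n + 11 = 4 — valid.

n = 7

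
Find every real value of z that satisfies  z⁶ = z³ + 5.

Let u = z³. The equation becomes u² - u - 5 = 0.
By the quadratic formula, u = 1/2 + √(21)/2 or u = 1/2 - √(21)/2.
z³ = 1/2 + √(21)/2 gives z = ∛(1/2 + √(21)/2) ≈ 1.408.
z³ = 1/2 - √(21)/2 gives z = -∛(-1/2 + √(21)/2) ≈ -1.2145.

z = -1.2145 or z = 1.408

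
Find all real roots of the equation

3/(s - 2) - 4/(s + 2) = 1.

Multiply both sides by (s - 2)(s + 2):
3(s + 2) - 4(s - 2) = (s - 2)(s + 2).
Expand and collect terms: s² + s - 18 = 0.
By the quadratic formula, s = (-1 ± √73) / 2, so s ≈ 3.772 or s ≈ -4.772.
Neither value makes a denominator zero (s ≠ 2, s ≠ -2), so both are valid.

s = -4.772 or s = 3.772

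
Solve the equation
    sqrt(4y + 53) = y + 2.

y = 7

Square both sides: 4y + 53 = (y + 2)^2.
Expand and rearrange: y^2 - 49 = 0.
Solving gives y = 7 or y = -7.
Check each candidate in the original equation:
  y = 7: sqrt(81) = 9, while y + 2 = 9 — valid.
  y = -7: sqrt(25) = 5, while y + 2 = -5 — extraneous.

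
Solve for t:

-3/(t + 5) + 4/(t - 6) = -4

Multiply both sides by (t + 5)(t - 6):
-3(t - 6) + 4(t + 5) = -4(t + 5)(t - 6).
Expand and collect terms: -4t^2 + 3t + 82 = 0.
By the quadratic formula, t = (-3 +/- sqrt(1321)) / -8, so t ~= -4.1682 or t ~= 4.9182.
Neither value makes a denominator zero (t != -5, t != 6), so both are valid.

t = -4.1682 or t = 4.9182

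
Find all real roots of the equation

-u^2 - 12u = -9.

Rearrange to standard form: -u^2 - 12u + 9 = 0.
Discriminant: (-12)^2 - 4*(-1)*9 = 180.
Quadratic formula: u = (12 +/- sqrt(180)) / (-2).
So u = -3*sqrt(5) - 6 ~= -12.7082 or u = -6 + 3*sqrt(5) ~= 0.7082.

u = -12.7082 or u = 0.7082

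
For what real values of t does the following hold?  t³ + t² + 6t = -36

Rearrange: t³ + t² + 6t + 36 = 0.
Possible rational roots are divisors of 36. Testing t = -3 gives 0, so (t + 3) is a factor.
Divide: t³ + t² + 6t + 36 = (t + 3)(t² - 2t + 12).
The quadratic t² - 2t + 12 has discriminant -44 < 0, so no further real roots.

t = -3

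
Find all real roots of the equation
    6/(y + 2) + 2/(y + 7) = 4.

y = -6.6225 or y = -0.3775

Multiply both sides by (y + 2)(y + 7):
6(y + 7) + 2(y + 2) = 4(y + 2)(y + 7).
Expand and collect terms: 4y^2 + 28y + 10 = 0.
By the quadratic formula, y = (-28 +/- sqrt(624)) / 8, so y ~= -0.3775 or y ~= -6.6225.
Neither value makes a denominator zero (y != -2, y != -7), so both are valid.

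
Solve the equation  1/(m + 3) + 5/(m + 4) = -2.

Multiply both sides by (m + 3)(m + 4):
(m + 4) + 5(m + 3) = -2(m + 3)(m + 4).
Expand and collect terms: -2m² - 20m - 43 = 0.
By the quadratic formula, m = (20 ± √56) / -4, so m ≈ -6.8708 or m ≈ -3.1292.
Neither value makes a denominator zero (m ≠ -3, m ≠ -4), so both are valid.

m = -6.8708 or m = -3.1292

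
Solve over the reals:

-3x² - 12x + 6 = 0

x = -4.4495 or x = 0.4495

Discriminant: (-12)² − 4·(-3)·6 = 216.
Quadratic formula: x = (12 ± √216) / (-6).
So x = -√(6) - 2 ≈ -4.4495 or x = -2 + √(6) ≈ 0.4495.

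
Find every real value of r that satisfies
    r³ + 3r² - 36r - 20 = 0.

r = -7.4641 or r = -0.5359 or r = 5

Possible rational roots are divisors of -20. Testing r = 5 gives 0, so (r - 5) is a factor.
Divide: r³ + 3r² - 36r - 20 = (r - 5)(r² + 8r + 4).
Apply the quadratic formula to r² + 8r + 4 = 0: r = (-8 ± √48)/2, i.e. r ≈ -0.5359 or r ≈ -7.4641.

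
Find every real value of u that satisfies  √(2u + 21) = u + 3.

Square both sides: 2u + 21 = (u + 3)².
Expand and rearrange: u² + 4u - 12 = 0.
Solving gives u = 2 or u = -6.
Check each candidate in the original equation:
  u = 2: √(25) = 5, while u + 3 = 5 — valid.
  u = -6: √(9) = 3, while u + 3 = -3 — extraneous.

u = 2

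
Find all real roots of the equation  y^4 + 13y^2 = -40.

No real solutions.

Let u = y^2. The equation becomes u^2 + 13u + 40 = 0.
Factor: (u + 5)(u + 8) = 0, so u = -5 or u = -8.
y^2 = -5 < 0 has no real solution.
y^2 = -8 < 0 has no real solution.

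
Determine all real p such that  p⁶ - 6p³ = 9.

p = -1.0751 or p = 1.9348

Let u = p³. The equation becomes u² - 6u - 9 = 0.
By the quadratic formula, u = 3 + 3·√(2) or u = 3 - 3·√(2).
p³ = 3 + 3·√(2) gives p = ∛(3 + 3·√(2)) ≈ 1.9348.
p³ = 3 - 3·√(2) gives p = -∛(-3 + 3·√(2)) ≈ -1.0751.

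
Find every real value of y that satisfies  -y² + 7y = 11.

Rearrange to standard form: -y² + 7y - 11 = 0.
Discriminant: (7)² − 4·(-1)·(-11) = 5.
Quadratic formula: y = (-7 ± √5) / (-2).
So y = 7/2 - √(5)/2 ≈ 2.382 or y = √(5)/2 + 7/2 ≈ 4.618.

y = 2.382 or y = 4.618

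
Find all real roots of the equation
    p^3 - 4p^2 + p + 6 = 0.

Possible rational roots are divisors of 6. Testing p = -1 gives 0, so (p + 1) is a factor.
Divide: p^3 - 4p^2 + p + 6 = (p + 1)(p^2 - 5p + 6).
Factor the quadratic: p = 3 or p = 2.

p = -1 or p = 2 or p = 3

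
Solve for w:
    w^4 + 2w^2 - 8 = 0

Let u = w^2. The equation becomes u^2 + 2u - 8 = 0.
Factor: (u - 2)(u + 4) = 0, so u = 2 or u = -4.
w^2 = 2 gives w = +/-sqrt(2) ~= +/-1.4142.
w^2 = -4 < 0 has no real solution.

w = -1.4142 or w = 1.4142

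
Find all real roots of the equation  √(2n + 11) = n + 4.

n = -1

Square both sides: 2n + 11 = (n + 4)².
Expand and rearrange: n² + 6n + 5 = 0.
Solving gives n = -1 or n = -5.
Check each candidate in the original equation:
  n = -1: √(9) = 3, while n + 4 = 3 — valid.
  n = -5: √(1) = 1, while n + 4 = -1 — extraneous.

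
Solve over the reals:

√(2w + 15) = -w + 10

w = 5

Square both sides: 2w + 15 = (-w + 10)².
Expand and rearrange: w² - 22w + 85 = 0.
Solving gives w = 17 or w = 5.
Check each candidate in the original equation:
  w = 17: √(49) = 7, while -w + 10 = -7 — extraneous.
  w = 5: √(25) = 5, while -w + 10 = 5 — valid.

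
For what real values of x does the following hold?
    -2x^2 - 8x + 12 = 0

x = -5.1623 or x = 1.1623

Discriminant: (-8)^2 - 4*(-2)*12 = 160.
Quadratic formula: x = (8 +/- sqrt(160)) / (-4).
So x = -sqrt(10) - 2 ~= -5.1623 or x = -2 + sqrt(10) ~= 1.1623.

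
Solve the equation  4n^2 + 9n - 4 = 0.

Discriminant: (9)^2 - 4*4*(-4) = 145.
Quadratic formula: n = (-9 +/- sqrt(145)) / 8.
So n = -9/8 + sqrt(145)/8 ~= 0.3802 or n = -sqrt(145)/8 - 9/8 ~= -2.6302.

n = -2.6302 or n = 0.3802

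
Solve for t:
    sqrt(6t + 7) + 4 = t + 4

t = 7

Isolate the radical: sqrt(6t + 7) = t.
Square both sides: 6t + 7 = (t)^2.
Expand and rearrange: t^2 - 6t - 7 = 0.
Solving gives t = 7 or t = -1.
Check each candidate in the original equation:
  t = 7: sqrt(49) = 7, while t = 7 — valid.
  t = -1: sqrt(1) = 1, while t = -1 — extraneous.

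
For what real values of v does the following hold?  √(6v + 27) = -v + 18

Square both sides: 6v + 27 = (-v + 18)².
Expand and rearrange: v² - 42v + 297 = 0.
Solving gives v = 33 or v = 9.
Check each candidate in the original equation:
  v = 33: √(225) = 15, while -v + 18 = -15 — extraneous.
  v = 9: √(81) = 9, while -v + 18 = 9 — valid.

v = 9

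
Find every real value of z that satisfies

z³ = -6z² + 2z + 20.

z = -5.7417 or z = -2 or z = 1.7417

Rearrange: z³ + 6z² - 2z - 20 = 0.
Possible rational roots are divisors of -20. Testing z = -2 gives 0, so (z + 2) is a factor.
Divide: z³ + 6z² - 2z - 20 = (z + 2)(z² + 4z - 10).
Apply the quadratic formula to z² + 4z - 10 = 0: z = (-4 ± √56)/2, i.e. z ≈ 1.7417 or z ≈ -5.7417.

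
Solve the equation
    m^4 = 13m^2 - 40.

m = -2.8284 or m = -2.2361 or m = 2.2361 or m = 2.8284

Let u = m^2. The equation becomes u^2 - 13u + 40 = 0.
Factor: (u - 5)(u - 8) = 0, so u = 5 or u = 8.
m^2 = 5 gives m = +/-sqrt(5) ~= +/-2.2361.
m^2 = 8 gives m = +/-2*sqrt(2) ~= +/-2.8284.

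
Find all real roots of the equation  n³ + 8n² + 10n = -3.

n = -6.5414 or n = -1 or n = -0.4586

Rearrange: n³ + 8n² + 10n + 3 = 0.
Possible rational roots are divisors of 3. Testing n = -1 gives 0, so (n + 1) is a factor.
Divide: n³ + 8n² + 10n + 3 = (n + 1)(n² + 7n + 3).
Apply the quadratic formula to n² + 7n + 3 = 0: n = (-7 ± √37)/2, i.e. n ≈ -0.4586 or n ≈ -6.5414.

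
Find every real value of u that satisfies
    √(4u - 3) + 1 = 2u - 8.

u = 7

Isolate the radical: √(4u - 3) = 2u - 9.
Square both sides: 4u - 3 = (2u - 9)².
Expand and rearrange: 4u² - 40u + 84 = 0.
Solving gives u = 7 or u = 3.
Check each candidate in the original equation:
  u = 7: √(25) = 5, while 2u - 9 = 5 — valid.
  u = 3: √(9) = 3, while 2u - 9 = -3 — extraneous.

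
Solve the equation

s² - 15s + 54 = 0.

Factor: (s - 9)(s - 6) = 0.
So s = 9 or s = 6.

s = 6 or s = 9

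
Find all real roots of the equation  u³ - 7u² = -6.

Rearrange: u³ - 7u² + 6 = 0.
Possible rational roots are divisors of 6. Testing u = 1 gives 0, so (u - 1) is a factor.
Divide: u³ - 7u² + 6 = (u - 1)(u² - 6u - 6).
Apply the quadratic formula to u² - 6u - 6 = 0: u = (6 ± √60)/2, i.e. u ≈ 6.873 or u ≈ -0.873.

u = -0.873 or u = 1 or u = 6.873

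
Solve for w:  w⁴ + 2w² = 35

w = -2.2361 or w = 2.2361

Let u = w². The equation becomes u² + 2u - 35 = 0.
Factor: (u - 5)(u + 7) = 0, so u = 5 or u = -7.
w² = 5 gives w = ±√(5) ≈ ±2.2361.
w² = -7 < 0 has no real solution.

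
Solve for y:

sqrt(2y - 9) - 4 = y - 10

y = 9

Isolate the radical: sqrt(2y - 9) = y - 6.
Square both sides: 2y - 9 = (y - 6)^2.
Expand and rearrange: y^2 - 14y + 45 = 0.
Solving gives y = 9 or y = 5.
Check each candidate in the original equation:
  y = 9: sqrt(9) = 3, while y - 6 = 3 — valid.
  y = 5: sqrt(1) = 1, while y - 6 = -1 — extraneous.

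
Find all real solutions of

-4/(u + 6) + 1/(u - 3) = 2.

u = -7.9124 or u = 3.4124

Multiply both sides by (u + 6)(u - 3):
-4(u - 3) + (u + 6) = 2(u + 6)(u - 3).
Expand and collect terms: 2u^2 + 9u - 54 = 0.
By the quadratic formula, u = (-9 +/- sqrt(513)) / 4, so u ~= 3.4124 or u ~= -7.9124.
Neither value makes a denominator zero (u != -6, u != 3), so both are valid.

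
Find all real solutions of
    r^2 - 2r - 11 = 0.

r = -2.4641 or r = 4.4641

Discriminant: (-2)^2 - 4*1*(-11) = 48.
Quadratic formula: r = (2 +/- sqrt(48)) / 2.
So r = 1 + 2*sqrt(3) ~= 4.4641 or r = 1 - 2*sqrt(3) ~= -2.4641.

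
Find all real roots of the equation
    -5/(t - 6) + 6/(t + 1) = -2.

t = -3.3681 or t = 7.8681

Multiply both sides by (t - 6)(t + 1):
-5(t + 1) + 6(t - 6) = -2(t - 6)(t + 1).
Expand and collect terms: -2t^2 + 9t + 53 = 0.
By the quadratic formula, t = (-9 +/- sqrt(505)) / -4, so t ~= -3.3681 or t ~= 7.8681.
Neither value makes a denominator zero (t != 6, t != -1), so both are valid.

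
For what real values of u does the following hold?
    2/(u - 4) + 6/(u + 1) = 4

Multiply both sides by (u - 4)(u + 1):
2(u + 1) + 6(u - 4) = 4(u - 4)(u + 1).
Expand and collect terms: 4u² - 20u + 6 = 0.
By the quadratic formula, u = (20 ± √304) / 8, so u ≈ 4.6794 or u ≈ 0.3206.
Neither value makes a denominator zero (u ≠ 4, u ≠ -1), so both are valid.

u = 0.3206 or u = 4.6794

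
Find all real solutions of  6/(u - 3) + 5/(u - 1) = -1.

u = -9 or u = 2

Multiply both sides by (u - 3)(u - 1):
6(u - 1) + 5(u - 3) = -(u - 3)(u - 1).
Expand and collect terms: -u^2 - 7u + 18 = 0.
Factor or apply the quadratic formula: u = -9 or u = 2.
Neither value makes a denominator zero (u != 3, u != 1), so both are valid.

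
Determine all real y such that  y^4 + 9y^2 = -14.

Let u = y^2. The equation becomes u^2 + 9u + 14 = 0.
Factor: (u + 7)(u + 2) = 0, so u = -7 or u = -2.
y^2 = -7 < 0 has no real solution.
y^2 = -2 < 0 has no real solution.

No real solutions.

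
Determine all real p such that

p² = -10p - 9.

Bring every term to one side: p² + 10p + 9 = 0.
Factor: (p + 9)(p + 1) = 0.
So p = -9 or p = -1.

p = -9 or p = -1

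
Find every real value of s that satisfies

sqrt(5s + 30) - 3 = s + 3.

Isolate the radical: sqrt(5s + 30) = s + 6.
Square both sides: 5s + 30 = (s + 6)^2.
Expand and rearrange: s^2 + 7s + 6 = 0.
Solving gives s = -1 or s = -6.
Check each candidate in the original equation:
  s = -1: sqrt(25) = 5, while s + 6 = 5 — valid.
  s = -6: sqrt(0) = 0, while s + 6 = 0 — valid.

s = -6 or s = -1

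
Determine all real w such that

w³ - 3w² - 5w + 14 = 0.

w = -2.1926 or w = 2 or w = 3.1926

Possible rational roots are divisors of 14. Testing w = 2 gives 0, so (w - 2) is a factor.
Divide: w³ - 3w² - 5w + 14 = (w - 2)(w² - w - 7).
Apply the quadratic formula to w² - w - 7 = 0: w = (1 ± √29)/2, i.e. w ≈ 3.1926 or w ≈ -2.1926.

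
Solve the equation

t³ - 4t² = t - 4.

t = -1 or t = 1 or t = 4

Rearrange: t³ - 4t² - t + 4 = 0.
Possible rational roots are divisors of 4. Testing t = 4 gives 0, so (t - 4) is a factor.
Divide: t³ - 4t² - t + 4 = (t - 4)(t² - 1).
Factor the quadratic: t = 1 or t = -1.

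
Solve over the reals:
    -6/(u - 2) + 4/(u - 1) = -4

Multiply both sides by (u - 2)(u - 1):
-6(u - 1) + 4(u - 2) = -4(u - 2)(u - 1).
Expand and collect terms: -4u² + 14u - 6 = 0.
Factor or apply the quadratic formula: u = 0.5 or u = 3.
Neither value makes a denominator zero (u ≠ 2, u ≠ 1), so both are valid.

u = 0.5 or u = 3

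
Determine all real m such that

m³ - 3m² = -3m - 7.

m = -1

Rearrange: m³ - 3m² + 3m + 7 = 0.
Possible rational roots are divisors of 7. Testing m = -1 gives 0, so (m + 1) is a factor.
Divide: m³ - 3m² + 3m + 7 = (m + 1)(m² - 4m + 7).
The quadratic m² - 4m + 7 has discriminant -12 < 0, so no further real roots.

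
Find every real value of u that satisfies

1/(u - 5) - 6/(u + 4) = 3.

Multiply both sides by (u - 5)(u + 4):
(u + 4) - 6(u - 5) = 3(u - 5)(u + 4).
Expand and collect terms: 3u² + 2u - 94 = 0.
By the quadratic formula, u = (-2 ± √1132) / 6, so u ≈ 5.2742 or u ≈ -5.9409.
Neither value makes a denominator zero (u ≠ 5, u ≠ -4), so both are valid.

u = -5.9409 or u = 5.2742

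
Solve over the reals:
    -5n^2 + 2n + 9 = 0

Discriminant: (2)^2 - 4*(-5)*9 = 184.
Quadratic formula: n = (-2 +/- sqrt(184)) / (-10).
So n = 1/5 - sqrt(46)/5 ~= -1.1565 or n = 1/5 + sqrt(46)/5 ~= 1.5565.

n = -1.1565 or n = 1.5565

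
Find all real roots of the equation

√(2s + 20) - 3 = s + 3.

s = -2

Isolate the radical: √(2s + 20) = s + 6.
Square both sides: 2s + 20 = (s + 6)².
Expand and rearrange: s² + 10s + 16 = 0.
Solving gives s = -2 or s = -8.
Check each candidate in the original equation:
  s = -2: √(16) = 4, while s + 6 = 4 — valid.
  s = -8: √(4) = 2, while s + 6 = -2 — extraneous.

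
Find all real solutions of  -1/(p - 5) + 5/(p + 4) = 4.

Multiply both sides by (p - 5)(p + 4):
-(p + 4) + 5(p - 5) = 4(p - 5)(p + 4).
Expand and collect terms: 4p² - 8p - 51 = 0.
By the quadratic formula, p = (8 ± √880) / 8, so p ≈ 4.7081 or p ≈ -2.7081.
Neither value makes a denominator zero (p ≠ 5, p ≠ -4), so both are valid.

p = -2.7081 or p = 4.7081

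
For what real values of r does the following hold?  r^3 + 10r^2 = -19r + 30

r = -6 or r = -5 or r = 1

Rearrange: r^3 + 10r^2 + 19r - 30 = 0.
Possible rational roots are divisors of -30. Testing r = -5 gives 0, so (r + 5) is a factor.
Divide: r^3 + 10r^2 + 19r - 30 = (r + 5)(r^2 + 5r - 6).
Factor the quadratic: r = 1 or r = -6.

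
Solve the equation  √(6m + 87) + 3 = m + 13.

m = -1

Isolate the radical: √(6m + 87) = m + 10.
Square both sides: 6m + 87 = (m + 10)².
Expand and rearrange: m² + 14m + 13 = 0.
Solving gives m = -1 or m = -13.
Check each candidate in the original equation:
  m = -1: √(81) = 9, while m + 10 = 9 — valid.
  m = -13: √(9) = 3, while m + 10 = -3 — extraneous.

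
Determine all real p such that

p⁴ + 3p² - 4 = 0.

Let u = p². The equation becomes u² + 3u - 4 = 0.
Factor: (u - 1)(u + 4) = 0, so u = 1 or u = -4.
p² = 1 gives p = ±1.
p² = -4 < 0 has no real solution.

p = -1 or p = 1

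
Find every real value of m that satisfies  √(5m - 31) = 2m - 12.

m = 6.25 or m = 7

Square both sides: 5m - 31 = (2m - 12)².
Expand and rearrange: 4m² - 53m + 175 = 0.
Solving gives m = 7 or m = 6.25.
Check each candidate in the original equation:
  m = 7: √(4) = 2, while 2m - 12 = 2 — valid.
  m = 6.25: √(0.25) = 0.5, while 2m - 12 = 0.5 — valid.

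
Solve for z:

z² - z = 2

z = -1 or z = 2

Bring every term to one side: z² - z - 2 = 0.
Factor: (z + 1)(z - 2) = 0.
So z = -1 or z = 2.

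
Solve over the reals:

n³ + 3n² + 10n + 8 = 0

Possible rational roots are divisors of 8. Testing n = -1 gives 0, so (n + 1) is a factor.
Divide: n³ + 3n² + 10n + 8 = (n + 1)(n² + 2n + 8).
The quadratic n² + 2n + 8 has discriminant -28 < 0, so no further real roots.

n = -1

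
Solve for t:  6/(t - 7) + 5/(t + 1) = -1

Multiply both sides by (t - 7)(t + 1):
6(t + 1) + 5(t - 7) = -(t - 7)(t + 1).
Expand and collect terms: -t² - 5t + 36 = 0.
Factor or apply the quadratic formula: t = -9 or t = 4.
Neither value makes a denominator zero (t ≠ 7, t ≠ -1), so both are valid.

t = -9 or t = 4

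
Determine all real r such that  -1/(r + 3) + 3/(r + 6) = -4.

Multiply both sides by (r + 3)(r + 6):
-(r + 6) + 3(r + 3) = -4(r + 3)(r + 6).
Expand and collect terms: -4r² - 38r - 75 = 0.
By the quadratic formula, r = (38 ± √244) / -8, so r ≈ -6.7026 or r ≈ -2.7974.
Neither value makes a denominator zero (r ≠ -3, r ≠ -6), so both are valid.

r = -6.7026 or r = -2.7974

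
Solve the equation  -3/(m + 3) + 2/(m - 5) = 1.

m = -5.5208 or m = 6.5208

Multiply both sides by (m + 3)(m - 5):
-3(m - 5) + 2(m + 3) = (m + 3)(m - 5).
Expand and collect terms: m² - m - 36 = 0.
By the quadratic formula, m = (1 ± √145) / 2, so m ≈ 6.5208 or m ≈ -5.5208.
Neither value makes a denominator zero (m ≠ -3, m ≠ 5), so both are valid.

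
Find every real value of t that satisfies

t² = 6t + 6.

t = -0.873 or t = 6.873

Rearrange to standard form: t² - 6t - 6 = 0.
Discriminant: (-6)² − 4·1·(-6) = 60.
Quadratic formula: t = (6 ± √60) / 2.
So t = 3 + √(15) ≈ 6.873 or t = 3 - √(15) ≈ -0.873.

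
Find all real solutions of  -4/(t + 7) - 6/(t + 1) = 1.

t = -14.2915 or t = -3.7085

Multiply both sides by (t + 7)(t + 1):
-4(t + 1) - 6(t + 7) = (t + 7)(t + 1).
Expand and collect terms: t^2 + 18t + 53 = 0.
By the quadratic formula, t = (-18 +/- sqrt(112)) / 2, so t ~= -3.7085 or t ~= -14.2915.
Neither value makes a denominator zero (t != -7, t != -1), so both are valid.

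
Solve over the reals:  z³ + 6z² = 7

z = -5.7913 or z = -1.2087 or z = 1

Rearrange: z³ + 6z² - 7 = 0.
Possible rational roots are divisors of -7. Testing z = 1 gives 0, so (z - 1) is a factor.
Divide: z³ + 6z² - 7 = (z - 1)(z² + 7z + 7).
Apply the quadratic formula to z² + 7z + 7 = 0: z = (-7 ± √21)/2, i.e. z ≈ -1.2087 or z ≈ -5.7913.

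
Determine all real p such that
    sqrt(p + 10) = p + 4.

Square both sides: p + 10 = (p + 4)^2.
Expand and rearrange: p^2 + 7p + 6 = 0.
Solving gives p = -1 or p = -6.
Check each candidate in the original equation:
  p = -1: sqrt(9) = 3, while p + 4 = 3 — valid.
  p = -6: sqrt(4) = 2, while p + 4 = -2 — extraneous.

p = -1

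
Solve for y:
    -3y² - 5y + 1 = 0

Discriminant: (-5)² − 4·(-3)·1 = 37.
Quadratic formula: y = (5 ± √37) / (-6).
So y = -√(37)/6 - 5/6 ≈ -1.8471 or y = -5/6 + √(37)/6 ≈ 0.1805.

y = -1.8471 or y = 0.1805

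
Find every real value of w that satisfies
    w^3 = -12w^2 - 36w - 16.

w = -7.4641 or w = -4 or w = -0.5359

Rearrange: w^3 + 12w^2 + 36w + 16 = 0.
Possible rational roots are divisors of 16. Testing w = -4 gives 0, so (w + 4) is a factor.
Divide: w^3 + 12w^2 + 36w + 16 = (w + 4)(w^2 + 8w + 4).
Apply the quadratic formula to w^2 + 8w + 4 = 0: w = (-8 +/- sqrt(48))/2, i.e. w ~= -0.5359 or w ~= -7.4641.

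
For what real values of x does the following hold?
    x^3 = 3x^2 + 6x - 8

Rearrange: x^3 - 3x^2 - 6x + 8 = 0.
Possible rational roots are divisors of 8. Testing x = 4 gives 0, so (x - 4) is a factor.
Divide: x^3 - 3x^2 - 6x + 8 = (x - 4)(x^2 + x - 2).
Factor the quadratic: x = 1 or x = -2.

x = -2 or x = 1 or x = 4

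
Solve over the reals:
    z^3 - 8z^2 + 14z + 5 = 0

Possible rational roots are divisors of 5. Testing z = 5 gives 0, so (z - 5) is a factor.
Divide: z^3 - 8z^2 + 14z + 5 = (z - 5)(z^2 - 3z - 1).
Apply the quadratic formula to z^2 - 3z - 1 = 0: z = (3 +/- sqrt(13))/2, i.e. z ~= 3.3028 or z ~= -0.3028.

z = -0.3028 or z = 3.3028 or z = 5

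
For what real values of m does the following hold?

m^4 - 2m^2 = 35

m = -2.6458 or m = 2.6458

Let u = m^2. The equation becomes u^2 - 2u - 35 = 0.
Factor: (u - 7)(u + 5) = 0, so u = 7 or u = -5.
m^2 = 7 gives m = +/-sqrt(7) ~= +/-2.6458.
m^2 = -5 < 0 has no real solution.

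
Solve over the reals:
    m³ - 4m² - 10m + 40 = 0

Possible rational roots are divisors of 40. Testing m = 4 gives 0, so (m - 4) is a factor.
Divide: m³ - 4m² - 10m + 40 = (m - 4)(m² - 10).
Apply the quadratic formula to m² - 10 = 0: m = (0 ± √40)/2, i.e. m ≈ 3.1623 or m ≈ -3.1623.

m = -3.1623 or m = 3.1623 or m = 4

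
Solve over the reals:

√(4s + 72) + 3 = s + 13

s = -2

Isolate the radical: √(4s + 72) = s + 10.
Square both sides: 4s + 72 = (s + 10)².
Expand and rearrange: s² + 16s + 28 = 0.
Solving gives s = -2 or s = -14.
Check each candidate in the original equation:
  s = -2: √(64) = 8, while s + 10 = 8 — valid.
  s = -14: √(16) = 4, while s + 10 = -4 — extraneous.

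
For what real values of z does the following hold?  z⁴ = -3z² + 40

Let u = z². The equation becomes u² + 3u - 40 = 0.
Factor: (u + 8)(u - 5) = 0, so u = -8 or u = 5.
z² = -8 < 0 has no real solution.
z² = 5 gives z = ±√(5) ≈ ±2.2361.

z = -2.2361 or z = 2.2361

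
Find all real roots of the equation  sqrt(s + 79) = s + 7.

s = 2

Square both sides: s + 79 = (s + 7)^2.
Expand and rearrange: s^2 + 13s - 30 = 0.
Solving gives s = 2 or s = -15.
Check each candidate in the original equation:
  s = 2: sqrt(81) = 9, while s + 7 = 9 — valid.
  s = -15: sqrt(64) = 8, while s + 7 = -8 — extraneous.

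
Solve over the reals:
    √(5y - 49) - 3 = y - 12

Isolate the radical: √(5y - 49) = y - 9.
Square both sides: 5y - 49 = (y - 9)².
Expand and rearrange: y² - 23y + 130 = 0.
Solving gives y = 13 or y = 10.
Check each candidate in the original equation:
  y = 13: √(16) = 4, while y - 9 = 4 — valid.
  y = 10: √(1) = 1, while y - 9 = 1 — valid.

y = 10 or y = 13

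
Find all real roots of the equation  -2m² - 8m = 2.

Rearrange to standard form: -2m² - 8m - 2 = 0.
Discriminant: (-8)² − 4·(-2)·(-2) = 48.
Quadratic formula: m = (8 ± √48) / (-4).
So m = -2 - √(3) ≈ -3.7321 or m = -2 + √(3) ≈ -0.2679.

m = -3.7321 or m = -0.2679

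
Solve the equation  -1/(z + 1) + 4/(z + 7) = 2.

z = -4.6861 or z = -1.8139

Multiply both sides by (z + 1)(z + 7):
-(z + 7) + 4(z + 1) = 2(z + 1)(z + 7).
Expand and collect terms: 2z^2 + 13z + 17 = 0.
By the quadratic formula, z = (-13 +/- sqrt(33)) / 4, so z ~= -1.8139 or z ~= -4.6861.
Neither value makes a denominator zero (z != -1, z != -7), so both are valid.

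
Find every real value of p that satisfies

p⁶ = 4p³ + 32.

Let u = p³. The equation becomes u² - 4u - 32 = 0.
Factor: (u - 8)(u + 4) = 0, so u = 8 or u = -4.
p³ = 8 gives p = 2.
p³ = -4 gives p = -∛(4) ≈ -1.5874.

p = -1.5874 or p = 2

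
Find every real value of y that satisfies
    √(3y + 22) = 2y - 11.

y = 9

Square both sides: 3y + 22 = (2y - 11)².
Expand and rearrange: 4y² - 47y + 99 = 0.
Solving gives y = 9 or y = 2.75.
Check each candidate in the original equation:
  y = 9: √(49) = 7, while 2y - 11 = 7 — valid.
  y = 2.75: √(30.25) = 5.5, while 2y - 11 = -5.5 — extraneous.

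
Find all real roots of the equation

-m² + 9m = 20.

Bring every term to one side: -m² + 9m - 20 = 0.
Factor: -1(m - 4)(m - 5) = 0.
So m = 4 or m = 5.

m = 4 or m = 5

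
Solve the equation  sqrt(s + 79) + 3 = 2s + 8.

s = 2

Isolate the radical: sqrt(s + 79) = 2s + 5.
Square both sides: s + 79 = (2s + 5)^2.
Expand and rearrange: 4s^2 + 19s - 54 = 0.
Solving gives s = 2 or s = -6.75.
Check each candidate in the original equation:
  s = 2: sqrt(81) = 9, while 2s + 5 = 9 — valid.
  s = -6.75: sqrt(72.25) = 8.5, while 2s + 5 = -8.5 — extraneous.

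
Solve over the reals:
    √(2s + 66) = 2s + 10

Square both sides: 2s + 66 = (2s + 10)².
Expand and rearrange: 4s² + 38s + 34 = 0.
Solving gives s = -1 or s = -8.5.
Check each candidate in the original equation:
  s = -1: √(64) = 8, while 2s + 10 = 8 — valid.
  s = -8.5: √(49) = 7, while 2s + 10 = -7 — extraneous.

s = -1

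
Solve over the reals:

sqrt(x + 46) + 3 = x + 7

Isolate the radical: sqrt(x + 46) = x + 4.
Square both sides: x + 46 = (x + 4)^2.
Expand and rearrange: x^2 + 7x - 30 = 0.
Solving gives x = 3 or x = -10.
Check each candidate in the original equation:
  x = 3: sqrt(49) = 7, while x + 4 = 7 — valid.
  x = -10: sqrt(36) = 6, while x + 4 = -6 — extraneous.

x = 3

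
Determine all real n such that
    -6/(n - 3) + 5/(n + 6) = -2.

n = -7.9629 or n = 5.4629

Multiply both sides by (n - 3)(n + 6):
-6(n + 6) + 5(n - 3) = -2(n - 3)(n + 6).
Expand and collect terms: -2n^2 - 5n + 87 = 0.
By the quadratic formula, n = (5 +/- sqrt(721)) / -4, so n ~= -7.9629 or n ~= 5.4629.
Neither value makes a denominator zero (n != 3, n != -6), so both are valid.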